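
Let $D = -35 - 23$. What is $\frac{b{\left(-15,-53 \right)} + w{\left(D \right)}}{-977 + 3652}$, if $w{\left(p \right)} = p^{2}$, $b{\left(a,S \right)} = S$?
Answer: $\frac{3311}{2675} \approx 1.2378$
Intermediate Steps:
$D = -58$ ($D = -35 - 23 = -58$)
$\frac{b{\left(-15,-53 \right)} + w{\left(D \right)}}{-977 + 3652} = \frac{-53 + \left(-58\right)^{2}}{-977 + 3652} = \frac{-53 + 3364}{2675} = 3311 \cdot \frac{1}{2675} = \frac{3311}{2675}$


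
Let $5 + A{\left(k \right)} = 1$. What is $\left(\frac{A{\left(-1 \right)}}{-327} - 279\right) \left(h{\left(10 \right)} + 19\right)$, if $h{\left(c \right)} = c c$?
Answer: $- \frac{10856251}{327} \approx -33200.0$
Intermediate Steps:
$h{\left(c \right)} = c^{2}$
$A{\left(k \right)} = -4$ ($A{\left(k \right)} = -5 + 1 = -4$)
$\left(\frac{A{\left(-1 \right)}}{-327} - 279\right) \left(h{\left(10 \right)} + 19\right) = \left(- \frac{4}{-327} - 279\right) \left(10^{2} + 19\right) = \left(\left(-4\right) \left(- \frac{1}{327}\right) - 279\right) \left(100 + 19\right) = \left(\frac{4}{327} - 279\right) 119 = \left(- \frac{91229}{327}\right) 119 = - \frac{10856251}{327}$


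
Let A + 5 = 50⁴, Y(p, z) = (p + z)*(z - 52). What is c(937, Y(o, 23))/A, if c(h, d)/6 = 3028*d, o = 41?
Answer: -33719808/6249995 ≈ -5.3952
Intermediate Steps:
Y(p, z) = (-52 + z)*(p + z) (Y(p, z) = (p + z)*(-52 + z) = (-52 + z)*(p + z))
c(h, d) = 18168*d (c(h, d) = 6*(3028*d) = 18168*d)
A = 6249995 (A = -5 + 50⁴ = -5 + 6250000 = 6249995)
c(937, Y(o, 23))/A = (18168*(23² - 52*41 - 52*23 + 41*23))/6249995 = (18168*(529 - 2132 - 1196 + 943))*(1/6249995) = (18168*(-1856))*(1/6249995) = -33719808*1/6249995 = -33719808/6249995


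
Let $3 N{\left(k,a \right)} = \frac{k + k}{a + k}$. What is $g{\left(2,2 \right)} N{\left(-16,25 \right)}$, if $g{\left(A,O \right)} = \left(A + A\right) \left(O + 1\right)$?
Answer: $- \frac{128}{9} \approx -14.222$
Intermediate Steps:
$g{\left(A,O \right)} = 2 A \left(1 + O\right)$
$N{\left(k,a \right)} = \frac{2 k}{3 \left(a + k\right)}$ ($N{\left(k,a \right)} = \frac{\left(k + k\right) \frac{1}{a + k}}{3} = \frac{2 k \frac{1}{a + k}}{3} = \frac{2 k}{3 \left(a + k\right)}$)
$g{\left(2,2 \right)} N{\left(-16,25 \right)} = 2 \cdot 2 \left(1 + 2\right) \frac{2}{3} \left(-16\right) \frac{1}{25 - 16} = 2 \cdot 2 \cdot 3 \cdot \frac{2}{3} \left(-16\right) \frac{1}{9} = 12 \cdot \frac{2}{3} \left(-16\right) \frac{1}{9} = 12 \left(- \frac{32}{27}\right) = - \frac{128}{9}$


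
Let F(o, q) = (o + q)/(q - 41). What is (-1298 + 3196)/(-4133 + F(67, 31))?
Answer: -4745/10357 ≈ -0.45814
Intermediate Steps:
F(o, q) = (o + q)/(-41 + q)
(-1298 + 3196)/(-4133 + F(67, 31)) = (-1298 + 3196)/(-4133 + (67 + 31)/(-41 + 31)) = 1898/(-4133 + 98/(-10)) = 1898/(-4133 - ⅒*98) = 1898/(-4133 - 49/5) = 1898/(-20714/5) = 1898*(-5/20714) = -4745/10357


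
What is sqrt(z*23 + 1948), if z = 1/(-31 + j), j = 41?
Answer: 3*sqrt(21670)/10 ≈ 44.162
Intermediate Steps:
z = 1/10 (z = 1/(-31 + 41) = 1/10 ≈ 0.10000)
sqrt(z*23 + 1948) = sqrt((1/10)*23 + 1948) = sqrt(23/10 + 1948) = sqrt(19503/10) = 3*sqrt(21670)/10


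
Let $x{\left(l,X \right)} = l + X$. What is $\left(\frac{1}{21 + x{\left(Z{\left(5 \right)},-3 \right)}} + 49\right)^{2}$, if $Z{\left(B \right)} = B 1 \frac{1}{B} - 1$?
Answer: $\frac{779689}{324} \approx 2406.4$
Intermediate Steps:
$Z{\left(B \right)} = 0$ ($Z{\left(B \right)} = \frac{B}{B} - 1 = 1 - 1 = 0$)
$x{\left(l,X \right)} = X + l$
$\left(\frac{1}{21 + x{\left(Z{\left(5 \right)},-3 \right)}} + 49\right)^{2} = \left(\frac{1}{21 + \left(-3 + 0\right)} + 49\right)^{2} = \left(\frac{1}{21 - 3} + 49\right)^{2} = \left(\frac{1}{18} + 49\right)^{2} = \left(\frac{883}{18}\right)^{2} = \frac{779689}{324}$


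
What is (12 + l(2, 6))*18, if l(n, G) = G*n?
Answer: 432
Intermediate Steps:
(12 + l(2, 6))*18 = (12 + 6*2)*18 = (12 + 12)*18 = 24*18 = 432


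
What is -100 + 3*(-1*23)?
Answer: -169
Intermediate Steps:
-100 + 3*(-1*23) = -100 + 3*(-23) = -100 - 69 = -169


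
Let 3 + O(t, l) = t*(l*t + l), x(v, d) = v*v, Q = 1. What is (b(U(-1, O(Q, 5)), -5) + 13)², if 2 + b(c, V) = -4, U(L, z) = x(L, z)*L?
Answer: 49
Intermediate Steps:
x(v, d) = v²
O(t, l) = -3 + t*(l + l*t) (O(t, l) = -3 + t*(l*t + l) = -3 + t*(l + l*t))
U(L, z) = L³ (U(L, z) = L²*L = L³)
b(c, V) = -6 (b(c, V) = -2 - 4 = -6)
(b(U(-1, O(Q, 5)), -5) + 13)² = (-6 + 13)² = 7² = 49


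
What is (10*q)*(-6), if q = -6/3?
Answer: 120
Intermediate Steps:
q = -2 (q = -6*1/3 = -2)
(10*q)*(-6) = (10*(-2))*(-6) = -20*(-6) = 120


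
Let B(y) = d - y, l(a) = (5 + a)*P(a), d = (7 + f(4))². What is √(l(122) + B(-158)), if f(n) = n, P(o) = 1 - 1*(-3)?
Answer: √787 ≈ 28.054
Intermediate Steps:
P(o) = 4 (P(o) = 1 + 3 = 4)
d = 121 (d = (7 + 4)² = 11² = 121)
l(a) = 20 + 4*a (l(a) = (5 + a)*4 = 20 + 4*a)
B(y) = 121 - y
√(l(122) + B(-158)) = √((20 + 4*122) + (121 - 1*(-158))) = √((20 + 488) + (121 + 158)) = √(508 + 279) = √787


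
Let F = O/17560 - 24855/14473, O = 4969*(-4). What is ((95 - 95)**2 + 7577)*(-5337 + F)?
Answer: -2570687964431129/63536470 ≈ -4.0460e+7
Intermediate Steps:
O = -19876
F = -181029787/63536470 (F = -19876/17560 - 24855/14473 = -19876*1/17560 - 24855*1/14473 = -4969/4390 - 24855/14473 = -181029787/63536470 ≈ -2.8492)
((95 - 95)**2 + 7577)*(-5337 + F) = ((95 - 95)**2 + 7577)*(-5337 - 181029787/63536470) = (0**2 + 7577)*(-339275170177/63536470) = (0 + 7577)*(-339275170177/63536470) = 7577*(-339275170177/63536470) = -2570687964431129/63536470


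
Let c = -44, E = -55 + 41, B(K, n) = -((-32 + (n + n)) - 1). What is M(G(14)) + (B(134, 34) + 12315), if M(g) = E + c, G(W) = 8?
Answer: 12222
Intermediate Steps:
B(K, n) = 33 - 2*n (B(K, n) = -((-32 + 2*n) - 1) = -(-33 + 2*n) = 33 - 2*n)
E = -14
M(g) = -58 (M(g) = -14 - 44 = -58)
M(G(14)) + (B(134, 34) + 12315) = -58 + ((33 - 2*34) + 12315) = -58 + ((33 - 68) + 12315) = -58 + (-35 + 12315) = -58 + 12280 = 12222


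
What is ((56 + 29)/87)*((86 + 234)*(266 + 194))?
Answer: 12512000/87 ≈ 1.4382e+5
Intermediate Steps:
((56 + 29)/87)*((86 + 234)*(266 + 194)) = (85*(1/87))*(320*460) = (85/87)*147200 = 12512000/87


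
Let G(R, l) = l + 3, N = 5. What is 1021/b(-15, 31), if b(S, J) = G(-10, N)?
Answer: 1021/8 ≈ 127.63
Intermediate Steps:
G(R, l) = 3 + l
b(S, J) = 8 (b(S, J) = 3 + 5 = 8)
1021/b(-15, 31) = 1021/8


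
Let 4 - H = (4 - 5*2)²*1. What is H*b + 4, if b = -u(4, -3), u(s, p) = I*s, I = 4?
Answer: 516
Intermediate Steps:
u(s, p) = 4*s
H = -32 (H = 4 - (4 - 5*2)² = 4 - (4 - 10)² = 4 - (-6)² = 4 - 36 = -32)
b = -16 (b = -4*4 = -1*16 = -16)
H*b + 4 = -32*(-16) + 4 = 512 + 4 = 516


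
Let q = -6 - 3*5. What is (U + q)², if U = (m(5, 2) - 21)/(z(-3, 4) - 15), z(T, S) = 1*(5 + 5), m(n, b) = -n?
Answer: 6241/25 ≈ 249.64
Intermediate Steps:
z(T, S) = 10 (z(T, S) = 1*10 = 10)
U = 26/5 (U = (-1*5 - 21)/(10 - 15) = (-5 - 21)/(-5) = -26*(-⅕) = 26/5 ≈ 5.2000)
q = -21 (q = -6 - 15 = -21)
(U + q)² = (26/5 - 21)² = (-79/5)² = 6241/25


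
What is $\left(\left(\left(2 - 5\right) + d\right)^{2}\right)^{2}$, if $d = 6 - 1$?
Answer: $16$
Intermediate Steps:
$d = 5$ ($d = 6 - 1 = 5$)
$\left(\left(\left(2 - 5\right) + d\right)^{2}\right)^{2} = \left(\left(\left(2 - 5\right) + 5\right)^{2}\right)^{2} = \left(\left(-3 + 5\right)^{2}\right)^{2} = \left(2^{2}\right)^{2} = 4^{2} = 16$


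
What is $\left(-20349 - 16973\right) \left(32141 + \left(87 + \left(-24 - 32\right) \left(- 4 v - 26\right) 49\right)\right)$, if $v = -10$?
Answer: $230948536$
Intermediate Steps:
$\left(-20349 - 16973\right) \left(32141 + \left(87 + \left(-24 - 32\right) \left(- 4 v - 26\right) 49\right)\right) = \left(-20349 - 16973\right) \left(32141 + \left(87 + \left(-24 - 32\right) \left(\left(-4\right) \left(-10\right) - 26\right) 49\right)\right) = \left(-20349 + \left(-18735 + 1762\right)\right) \left(32141 + \left(87 + - 56 \left(40 - 26\right) 49\right)\right) = \left(-20349 - 16973\right) \left(32141 + \left(87 + \left(-56\right) 14 \cdot 49\right)\right) = - 37322 \left(32141 + \left(87 - 38416\right)\right) = - 37322 \left(32141 - 38329\right) = \left(-37322\right) \left(-6188\right) = 230948536$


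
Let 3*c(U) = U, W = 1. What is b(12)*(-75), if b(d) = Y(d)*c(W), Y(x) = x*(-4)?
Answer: 1200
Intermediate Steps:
c(U) = U/3
Y(x) = -4*x
b(d) = -4*d/3 (b(d) = (-4*d)*((⅓)*1) = -4*d*(⅓) = -4*d/3)
b(12)*(-75) = -4/3*12*(-75) = -16*(-75) = 1200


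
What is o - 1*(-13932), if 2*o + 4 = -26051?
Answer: 1809/2 ≈ 904.50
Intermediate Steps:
o = -26055/2 (o = -2 + (1/2)*(-26051) = -2 - 26051/2 = -26055/2 ≈ -13028.)
o - 1*(-13932) = -26055/2 - 1*(-13932) = -26055/2 + 13932 = 1809/2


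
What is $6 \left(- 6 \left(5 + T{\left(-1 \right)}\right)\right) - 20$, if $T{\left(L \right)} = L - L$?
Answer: $-200$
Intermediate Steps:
$T{\left(L \right)} = 0$
$6 \left(- 6 \left(5 + T{\left(-1 \right)}\right)\right) - 20 = 6 \left(- 6 \left(5 + 0\right)\right) - 20 = 6 \left(\left(-6\right) 5\right) - 20 = 6 \left(-30\right) - 20 = -180 - 20 = -200$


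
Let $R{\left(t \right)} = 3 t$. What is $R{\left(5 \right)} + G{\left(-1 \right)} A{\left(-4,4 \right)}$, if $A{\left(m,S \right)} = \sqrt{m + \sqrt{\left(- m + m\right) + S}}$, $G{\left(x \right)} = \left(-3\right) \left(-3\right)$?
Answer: $15 + 9 i \sqrt{2} \approx 15.0 + 12.728 i$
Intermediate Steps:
$G{\left(x \right)} = 9$
$A{\left(m,S \right)} = \sqrt{m + \sqrt{S}}$ ($A{\left(m,S \right)} = \sqrt{m + \sqrt{0 + S}} = \sqrt{m + \sqrt{S}}$)
$R{\left(5 \right)} + G{\left(-1 \right)} A{\left(-4,4 \right)} = 3 \cdot 5 + 9 \sqrt{-4 + \sqrt{4}} = 15 + 9 \sqrt{-4 + 2} = 15 + 9 \sqrt{-2} = 15 + 9 i \sqrt{2}$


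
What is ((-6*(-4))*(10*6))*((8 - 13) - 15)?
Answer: -28800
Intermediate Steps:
((-6*(-4))*(10*6))*((8 - 13) - 15) = (24*60)*(-5 - 15) = 1440*(-20) = -28800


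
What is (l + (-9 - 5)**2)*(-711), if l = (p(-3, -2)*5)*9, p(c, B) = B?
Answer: -75366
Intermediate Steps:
l = -90 (l = -2*5*9 = -10*9 = -90)
(l + (-9 - 5)**2)*(-711) = (-90 + (-9 - 5)**2)*(-711) = (-90 + (-14)**2)*(-711) = (-90 + 196)*(-711) = 106*(-711) = -75366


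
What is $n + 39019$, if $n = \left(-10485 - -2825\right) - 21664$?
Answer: $9695$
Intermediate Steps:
$n = -29324$ ($n = \left(-10485 + 2825\right) - 21664 = -7660 - 21664 = -29324$)
$n + 39019 = -29324 + 39019 = 9695$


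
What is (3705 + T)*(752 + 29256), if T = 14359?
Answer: 542064512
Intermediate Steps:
(3705 + T)*(752 + 29256) = (3705 + 14359)*(752 + 29256) = 18064*30008 = 542064512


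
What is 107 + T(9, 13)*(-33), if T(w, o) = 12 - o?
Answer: 140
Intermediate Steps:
107 + T(9, 13)*(-33) = 107 + (12 - 1*13)*(-33) = 107 + (12 - 13)*(-33) = 107 - 1*(-33) = 107 + 33 = 140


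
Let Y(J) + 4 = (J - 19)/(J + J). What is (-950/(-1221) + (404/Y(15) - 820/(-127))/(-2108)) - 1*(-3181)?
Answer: 16121204307293/5066659158 ≈ 3181.8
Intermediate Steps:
Y(J) = -4 + (-19 + J)/(2*J) (Y(J) = -4 + (J - 19)/(J + J) = -4 + (-19 + J)/((2*J)) = -4 + (-19 + J)*(1/(2*J)) = -4 + (-19 + J)/(2*J))
(-950/(-1221) + (404/Y(15) - 820/(-127))/(-2108)) - 1*(-3181) = (-950/(-1221) + (404/(((½)*(-19 - 7*15)/15)) - 820/(-127))/(-2108)) - 1*(-3181) = (-950*(-1/1221) + (404/(((½)*(1/15)*(-19 - 105))) - 820*(-1/127))*(-1/2108)) + 3181 = (950/1221 + (404/(((½)*(1/15)*(-124))) + 820/127)*(-1/2108)) + 3181 = (950/1221 + (404/(-62/15) + 820/127)*(-1/2108)) + 3181 = (950/1221 + (404*(-15/62) + 820/127)*(-1/2108)) + 3181 = (950/1221 + (-3030/31 + 820/127)*(-1/2108)) + 3181 = (950/1221 - 359390/3937*(-1/2108)) + 3181 = (950/1221 + 179695/4149598) + 3181 = 4161525695/5066659158 + 3181 = 16121204307293/5066659158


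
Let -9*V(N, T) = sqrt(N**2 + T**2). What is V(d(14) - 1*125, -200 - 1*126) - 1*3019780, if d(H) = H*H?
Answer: -3019780 - sqrt(111317)/9 ≈ -3.0198e+6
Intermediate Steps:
d(H) = H**2
V(N, T) = -sqrt(N**2 + T**2)/9
V(d(14) - 1*125, -200 - 1*126) - 1*3019780 = -sqrt((14**2 - 1*125)**2 + (-200 - 1*126)**2)/9 - 1*3019780 = -sqrt((196 - 125)**2 + (-200 - 126)**2)/9 - 3019780 = -sqrt(71**2 + (-326)**2)/9 - 3019780 = -sqrt(5041 + 106276)/9 - 3019780 = -sqrt(111317)/9 - 3019780 = -3019780 - sqrt(111317)/9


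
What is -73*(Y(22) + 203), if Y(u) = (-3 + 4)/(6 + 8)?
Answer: -207539/14 ≈ -14824.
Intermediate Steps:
Y(u) = 1/14
-73*(Y(22) + 203) = -73*(1/14 + 203) = -73*2843/14 = -207539/14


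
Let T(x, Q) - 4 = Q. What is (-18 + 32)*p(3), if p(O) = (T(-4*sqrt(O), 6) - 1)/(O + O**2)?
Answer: 21/2 ≈ 10.500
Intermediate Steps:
T(x, Q) = 4 + Q
p(O) = 9/(O + O**2) (p(O) = ((4 + 6) - 1)/(O + O**2) = (10 - 1)/(O + O**2) = 9/(O + O**2))
(-18 + 32)*p(3) = (-18 + 32)*(9/(3*(1 + 3))) = 14*(9*(1/3)/4) = 14*(9*(1/3)*(1/4)) = 14*(3/4) = 21/2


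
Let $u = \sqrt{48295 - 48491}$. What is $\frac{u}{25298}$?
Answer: $\frac{i}{1807} \approx 0.0005534 i$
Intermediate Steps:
$u = 14 i$ ($u = \sqrt{-196} = 14 i \approx 14.0 i$)
$\frac{u}{25298} = \frac{14 i}{25298} = 14 i \frac{1}{25298} = \frac{i}{1807}$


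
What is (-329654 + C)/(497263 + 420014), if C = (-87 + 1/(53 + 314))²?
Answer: -43381370422/123547121853 ≈ -0.35113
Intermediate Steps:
C = 1019397184/134689 (C = (-87 + 1/367)² = (-31928/367)² = 1019397184/134689 ≈ 7568.5)
(-329654 + C)/(497263 + 420014) = (-329654 + 1019397184/134689)/(497263 + 420014) = -43381370422/134689/917277 = -43381370422/134689*1/917277 = -43381370422/123547121853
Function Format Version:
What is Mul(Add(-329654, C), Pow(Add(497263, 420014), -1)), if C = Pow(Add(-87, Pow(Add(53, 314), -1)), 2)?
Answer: Rational(-43381370422, 123547121853) ≈ -0.35113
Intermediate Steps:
C = Rational(1019397184, 134689) (C = Pow(Add(-87, Pow(367, -1)), 2) = Pow(Add(-87, Rational(1, 367)), 2) = Pow(Rational(-31928, 367), 2) = Rational(1019397184, 134689) ≈ 7568.5)
Mul(Add(-329654, C), Pow(Add(497263, 420014), -1)) = Mul(Add(-329654, Rational(1019397184, 134689)), Pow(Add(497263, 420014), -1)) = Mul(Rational(-43381370422, 134689), Pow(917277, -1)) = Mul(Rational(-43381370422, 134689), Rational(1, 917277)) = Rational(-43381370422, 123547121853)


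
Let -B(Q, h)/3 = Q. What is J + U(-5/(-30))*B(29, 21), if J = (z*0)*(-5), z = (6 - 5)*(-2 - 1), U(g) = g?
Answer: -29/2 ≈ -14.500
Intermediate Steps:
B(Q, h) = -3*Q
z = -3 (z = 1*(-3) = -3)
J = 0 (J = -3*0*(-5) = 0*(-5) = 0)
J + U(-5/(-30))*B(29, 21) = 0 + (-5/(-30))*(-3*29) = 0 - 5*(-1/30)*(-87) = 0 + (⅙)*(-87) = 0 - 29/2 = -29/2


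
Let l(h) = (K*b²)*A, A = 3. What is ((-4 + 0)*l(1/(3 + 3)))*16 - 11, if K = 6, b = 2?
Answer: -4619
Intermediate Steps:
l(h) = 72 (l(h) = (6*2²)*3 = (6*4)*3 = 24*3 = 72)
((-4 + 0)*l(1/(3 + 3)))*16 - 11 = ((-4 + 0)*72)*16 - 11 = -4*72*16 - 11 = -288*16 - 11 = -4608 - 11 = -4619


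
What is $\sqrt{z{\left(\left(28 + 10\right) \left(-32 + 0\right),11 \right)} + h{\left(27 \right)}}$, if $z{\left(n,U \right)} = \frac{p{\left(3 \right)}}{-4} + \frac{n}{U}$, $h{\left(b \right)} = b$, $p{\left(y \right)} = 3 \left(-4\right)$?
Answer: $\frac{i \sqrt{9746}}{11} \approx 8.9747 i$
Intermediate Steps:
$p{\left(y \right)} = -12$
$z{\left(n,U \right)} = 3 + \frac{n}{U}$ ($z{\left(n,U \right)} = - \frac{12}{-4} + \frac{n}{U} = \left(-12\right) \left(- \frac{1}{4}\right) + \frac{n}{U} = 3 + \frac{n}{U}$)
$\sqrt{z{\left(\left(28 + 10\right) \left(-32 + 0\right),11 \right)} + h{\left(27 \right)}} = \sqrt{\left(3 + \frac{\left(28 + 10\right) \left(-32 + 0\right)}{11}\right) + 27} = \sqrt{\left(3 + 38 \left(-32\right) \frac{1}{11}\right) + 27} = \sqrt{\left(3 - \frac{1216}{11}\right) + 27} = \sqrt{- \frac{1183}{11} + 27} = \sqrt{- \frac{886}{11}} = \frac{i \sqrt{9746}}{11}$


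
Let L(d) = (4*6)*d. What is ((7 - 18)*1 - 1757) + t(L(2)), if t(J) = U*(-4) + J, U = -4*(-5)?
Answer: -1800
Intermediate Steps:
U = 20
L(d) = 24*d
t(J) = -80 + J (t(J) = 20*(-4) + J = -80 + J)
((7 - 18)*1 - 1757) + t(L(2)) = ((7 - 18)*1 - 1757) + (-80 + 24*2) = (-11*1 - 1757) + (-80 + 48) = (-11 - 1757) - 32 = -1768 - 32 = -1800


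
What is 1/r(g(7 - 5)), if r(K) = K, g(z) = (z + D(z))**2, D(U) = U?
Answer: 1/16 ≈ 0.062500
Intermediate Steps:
g(z) = 4*z**2 (g(z) = (z + z)**2 = (2*z)**2 = 4*z**2)
1/r(g(7 - 5)) = 1/(4*(7 - 5)**2) = 1/(4*2**2) = 1/(4*4) = 1/16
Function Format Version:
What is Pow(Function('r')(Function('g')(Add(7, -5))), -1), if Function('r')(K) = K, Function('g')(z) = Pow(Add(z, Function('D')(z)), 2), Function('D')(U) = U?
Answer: Rational(1, 16) ≈ 0.062500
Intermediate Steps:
Function('g')(z) = Mul(4, Pow(z, 2)) (Function('g')(z) = Pow(Add(z, z), 2) = Pow(Mul(2, z), 2) = Mul(4, Pow(z, 2)))
Pow(Function('r')(Function('g')(Add(7, -5))), -1) = Pow(Mul(4, Pow(Add(7, -5), 2)), -1) = Pow(Mul(4, Pow(2, 2)), -1) = Pow(Mul(4, 4), -1) = Pow(16, -1) = Rational(1, 16)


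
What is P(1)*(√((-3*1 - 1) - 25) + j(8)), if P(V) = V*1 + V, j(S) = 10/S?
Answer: 5/2 + 2*I*√29 ≈ 2.5 + 10.77*I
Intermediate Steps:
P(V) = 2*V (P(V) = V + V = 2*V)
P(1)*(√((-3*1 - 1) - 25) + j(8)) = (2*1)*(√((-3*1 - 1) - 25) + 10/8) = 2*(√((-3 - 1) - 25) + 10*(⅛)) = 2*(√(-4 - 25) + 5/4) = 2*(√(-29) + 5/4) = 2*(I*√29 + 5/4) = 2*(5/4 + I*√29) = 5/2 + 2*I*√29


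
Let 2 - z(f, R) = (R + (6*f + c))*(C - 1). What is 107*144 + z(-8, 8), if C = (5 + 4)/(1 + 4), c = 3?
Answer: 77198/5 ≈ 15440.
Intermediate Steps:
C = 9/5 ≈ 1.8000
z(f, R) = -⅖ - 24*f/5 - 4*R/5 (z(f, R) = 2 - (R + (6*f + 3))*(9/5 - 1) = 2 - (R + (3 + 6*f))*4/5 = 2 - (3 + R + 6*f)*4/5 = 2 - (12/5 + 4*R/5 + 24*f/5) = 2 + (-12/5 - 24*f/5 - 4*R/5) = -⅖ - 24*f/5 - 4*R/5)
107*144 + z(-8, 8) = 107*144 + (-⅖ - 24/5*(-8) - ⅘*8) = 15408 + (-⅖ + 192/5 - 32/5) = 15408 + 158/5 = 77198/5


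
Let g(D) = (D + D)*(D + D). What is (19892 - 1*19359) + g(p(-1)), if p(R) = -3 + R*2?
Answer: 633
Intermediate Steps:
p(R) = -3 + 2*R
g(D) = 4*D**2 (g(D) = (2*D)*(2*D) = 4*D**2)
(19892 - 1*19359) + g(p(-1)) = (19892 - 1*19359) + 4*(-3 + 2*(-1))**2 = (19892 - 19359) + 4*(-3 - 2)**2 = 533 + 4*(-5)**2 = 533 + 4*25 = 533 + 100 = 633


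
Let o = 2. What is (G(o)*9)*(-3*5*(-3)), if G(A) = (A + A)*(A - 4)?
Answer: -3240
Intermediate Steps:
G(A) = 2*A*(-4 + A) (G(A) = (2*A)*(-4 + A) = 2*A*(-4 + A))
(G(o)*9)*(-3*5*(-3)) = ((2*2*(-4 + 2))*9)*(-3*5*(-3)) = ((2*2*(-2))*9)*(-15*(-3)) = -8*9*45 = -72*45 = -3240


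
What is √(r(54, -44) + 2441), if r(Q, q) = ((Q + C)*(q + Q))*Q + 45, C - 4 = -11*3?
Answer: √15986 ≈ 126.44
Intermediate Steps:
C = -29 (C = 4 - 11*3 = 4 - 33 = -29)
r(Q, q) = 45 + Q*(-29 + Q)*(Q + q) (r(Q, q) = ((Q - 29)*(q + Q))*Q + 45 = ((-29 + Q)*(Q + q))*Q + 45 = Q*(-29 + Q)*(Q + q) + 45 = 45 + Q*(-29 + Q)*(Q + q))
√(r(54, -44) + 2441) = √((45 + 54³ - 29*54² - 44*54² - 29*54*(-44)) + 2441) = √((45 + 157464 - 29*2916 - 44*2916 + 68904) + 2441) = √((45 + 157464 - 84564 - 128304 + 68904) + 2441) = √(13545 + 2441) = √15986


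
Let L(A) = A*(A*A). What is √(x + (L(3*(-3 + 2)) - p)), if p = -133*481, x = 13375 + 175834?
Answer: √253155 ≈ 503.15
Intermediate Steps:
x = 189209
L(A) = A³ (L(A) = A*A² = A³)
p = -63973
√(x + (L(3*(-3 + 2)) - p)) = √(189209 + ((3*(-3 + 2))³ - 1*(-63973))) = √(189209 + ((3*(-1))³ + 63973)) = √(189209 + ((-3)³ + 63973)) = √(189209 + (-27 + 63973)) = √(189209 + 63946) = √253155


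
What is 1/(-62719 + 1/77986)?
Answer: -77986/4891203933 ≈ -1.5944e-5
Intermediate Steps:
1/(-62719 + 1/77986) = 1/(-4891203933/77986) = -77986/4891203933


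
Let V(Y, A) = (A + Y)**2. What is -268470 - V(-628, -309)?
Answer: -1146439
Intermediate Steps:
-268470 - V(-628, -309) = -268470 - (-309 - 628)**2 = -268470 - 1*(-937)**2 = -268470 - 1*877969 = -268470 - 877969 = -1146439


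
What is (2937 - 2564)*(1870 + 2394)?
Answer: 1590472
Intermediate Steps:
(2937 - 2564)*(1870 + 2394) = 373*4264 = 1590472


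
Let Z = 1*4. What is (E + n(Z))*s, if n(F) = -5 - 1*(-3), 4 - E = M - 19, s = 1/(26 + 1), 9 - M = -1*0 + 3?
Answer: 5/9 ≈ 0.55556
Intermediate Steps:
Z = 4
M = 6 (M = 9 - (-1*0 + 3) = 9 - (0 + 3) = 9 - 1*3 = 9 - 3 = 6)
s = 1/27 ≈ 0.037037
E = 17 (E = 4 - (6 - 19) = 4 - 1*(-13) = 4 + 13 = 17)
n(F) = -2 (n(F) = -5 + 3 = -2)
(E + n(Z))*s = (17 - 2)*(1/27) = 15*(1/27) = 5/9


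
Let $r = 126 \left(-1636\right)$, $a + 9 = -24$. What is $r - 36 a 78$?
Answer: $-113472$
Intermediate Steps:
$a = -33$ ($a = -9 - 24 = -33$)
$r = -206136$
$r - 36 a 78 = -206136 - 36 \left(-33\right) 78 = -206136 - \left(-1188\right) 78 = -206136 - -92664 = -206136 + 92664 = -113472$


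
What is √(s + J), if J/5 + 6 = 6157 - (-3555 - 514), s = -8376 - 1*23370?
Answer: √19354 ≈ 139.12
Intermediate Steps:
s = -31746 (s = -8376 - 23370 = -31746)
J = 51100 (J = -30 + 5*(6157 - (-3555 - 514)) = -30 + 5*(6157 - 1*(-4069)) = -30 + 5*(6157 + 4069) = -30 + 5*10226 = -30 + 51130 = 51100)
√(s + J) = √(-31746 + 51100) = √19354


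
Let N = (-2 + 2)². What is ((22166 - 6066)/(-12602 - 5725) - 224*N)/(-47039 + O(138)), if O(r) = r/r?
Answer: 8050/431032713 ≈ 1.8676e-5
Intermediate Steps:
O(r) = 1
N = 0 (N = 0² = 0)
((22166 - 6066)/(-12602 - 5725) - 224*N)/(-47039 + O(138)) = ((22166 - 6066)/(-12602 - 5725) - 224*0)/(-47039 + 1) = (16100/(-18327) + 0)/(-47038) = (16100*(-1/18327) + 0)*(-1/47038) = (-16100/18327 + 0)*(-1/47038) = -16100/18327*(-1/47038) = 8050/431032713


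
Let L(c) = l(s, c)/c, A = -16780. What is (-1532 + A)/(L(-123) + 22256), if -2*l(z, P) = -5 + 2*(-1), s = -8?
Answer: -4504752/5474969 ≈ -0.82279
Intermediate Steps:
l(z, P) = 7/2 (l(z, P) = -(-5 + 2*(-1))/2 = -(-5 - 2)/2 = -½*(-7) = 7/2)
L(c) = 7/(2*c)
(-1532 + A)/(L(-123) + 22256) = (-1532 - 16780)/((7/2)/(-123) + 22256) = -18312/((7/2)*(-1/123) + 22256) = -18312/(-7/246 + 22256) = -18312/5474969/246 = -18312*246/5474969 = -4504752/5474969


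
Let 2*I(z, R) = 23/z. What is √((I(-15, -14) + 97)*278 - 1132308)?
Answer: I*√248749905/15 ≈ 1051.5*I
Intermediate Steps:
I(z, R) = 23/(2*z) (I(z, R) = (23/z)/2 = 23/(2*z))
√((I(-15, -14) + 97)*278 - 1132308) = √(((23/2)/(-15) + 97)*278 - 1132308) = √(((23/2)*(-1/15) + 97)*278 - 1132308) = √((-23/30 + 97)*278 - 1132308) = √((2887/30)*278 - 1132308) = √(401293/15 - 1132308) = √(-16583327/15) = I*√248749905/15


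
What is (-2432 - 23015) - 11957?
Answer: -37404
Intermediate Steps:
(-2432 - 23015) - 11957 = -25447 - 11957 = -37404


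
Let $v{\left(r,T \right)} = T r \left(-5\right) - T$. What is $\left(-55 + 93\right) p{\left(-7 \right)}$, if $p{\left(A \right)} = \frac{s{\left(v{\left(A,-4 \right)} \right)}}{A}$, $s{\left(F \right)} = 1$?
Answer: $- \frac{38}{7} \approx -5.4286$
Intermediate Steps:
$v{\left(r,T \right)} = - T - 5 T r$ ($v{\left(r,T \right)} = - 5 T r - T = - T - 5 T r$)
$p{\left(A \right)} = \frac{1}{A}$ ($p{\left(A \right)} = 1 \frac{1}{A} = \frac{1}{A}$)
$\left(-55 + 93\right) p{\left(-7 \right)} = \frac{-55 + 93}{-7} = 38 \left(- \frac{1}{7}\right) = - \frac{38}{7}$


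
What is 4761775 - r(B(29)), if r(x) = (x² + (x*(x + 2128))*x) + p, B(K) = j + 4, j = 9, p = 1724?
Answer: 4398053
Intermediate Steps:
B(K) = 13 (B(K) = 9 + 4 = 13)
r(x) = 1724 + x² + x²*(2128 + x) (r(x) = (x² + (x*(x + 2128))*x) + 1724 = (x² + (x*(2128 + x))*x) + 1724 = (x² + x²*(2128 + x)) + 1724 = 1724 + x² + x²*(2128 + x))
4761775 - r(B(29)) = 4761775 - (1724 + 13³ + 2129*13²) = 4761775 - (1724 + 2197 + 2129*169) = 4761775 - (1724 + 2197 + 359801) = 4761775 - 1*363722 = 4761775 - 363722 = 4398053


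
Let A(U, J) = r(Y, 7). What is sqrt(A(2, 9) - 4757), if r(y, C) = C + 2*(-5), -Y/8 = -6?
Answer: 2*I*sqrt(1190) ≈ 68.993*I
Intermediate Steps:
Y = 48 (Y = -8*(-6) = 48)
r(y, C) = -10 + C (r(y, C) = C - 10 = -10 + C)
A(U, J) = -3 (A(U, J) = -10 + 7 = -3)
sqrt(A(2, 9) - 4757) = sqrt(-3 - 4757) = sqrt(-4760) = 2*I*sqrt(1190)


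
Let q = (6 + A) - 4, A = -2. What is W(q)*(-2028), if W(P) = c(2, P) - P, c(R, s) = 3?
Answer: -6084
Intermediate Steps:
q = 0 (q = (6 - 2) - 4 = 4 - 4 = 0)
W(P) = 3 - P
W(q)*(-2028) = (3 - 1*0)*(-2028) = (3 + 0)*(-2028) = 3*(-2028) = -6084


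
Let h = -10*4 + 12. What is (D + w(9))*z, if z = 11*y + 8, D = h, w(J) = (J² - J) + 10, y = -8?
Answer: -4320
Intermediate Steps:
w(J) = 10 + J² - J
h = -28 (h = -40 + 12 = -28)
D = -28
z = -80 (z = 11*(-8) + 8 = -88 + 8 = -80)
(D + w(9))*z = (-28 + (10 + 9² - 1*9))*(-80) = (-28 + (10 + 81 - 9))*(-80) = (-28 + 82)*(-80) = 54*(-80) = -4320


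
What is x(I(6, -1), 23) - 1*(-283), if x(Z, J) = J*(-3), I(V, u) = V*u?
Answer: 214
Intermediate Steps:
x(Z, J) = -3*J
x(I(6, -1), 23) - 1*(-283) = -3*23 - 1*(-283) = -69 + 283 = 214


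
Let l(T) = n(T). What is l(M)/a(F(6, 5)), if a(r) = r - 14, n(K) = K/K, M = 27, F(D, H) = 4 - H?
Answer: -1/15 ≈ -0.066667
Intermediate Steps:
n(K) = 1
l(T) = 1
a(r) = -14 + r
l(M)/a(F(6, 5)) = 1/(-14 + (4 - 1*5)) = 1/(-14 + (4 - 5)) = 1/(-14 - 1) = 1/(-15) = 1*(-1/15) = -1/15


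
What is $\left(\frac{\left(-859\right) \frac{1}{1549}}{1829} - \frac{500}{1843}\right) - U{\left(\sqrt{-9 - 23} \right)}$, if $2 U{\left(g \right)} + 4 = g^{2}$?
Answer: $\frac{92567812417}{5221442003} \approx 17.728$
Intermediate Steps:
$U{\left(g \right)} = -2 + \frac{g^{2}}{2}$
$\left(\frac{\left(-859\right) \frac{1}{1549}}{1829} - \frac{500}{1843}\right) - U{\left(\sqrt{-9 - 23} \right)} = \left(\frac{\left(-859\right) \frac{1}{1549}}{1829} - \frac{500}{1843}\right) - \left(-2 + \frac{\left(\sqrt{-9 - 23}\right)^{2}}{2}\right) = \left(\left(-859\right) \frac{1}{1549} \cdot \frac{1}{1829} - \frac{500}{1843}\right) - \left(-2 + \frac{\left(\sqrt{-32}\right)^{2}}{2}\right) = \left(\left(- \frac{859}{1549}\right) \frac{1}{1829} - \frac{500}{1843}\right) - \left(-2 + \frac{\left(4 i \sqrt{2}\right)^{2}}{2}\right) = \left(- \frac{859}{2833121} - \frac{500}{1843}\right) - \left(-2 + \frac{1}{2} \left(-32\right)\right) = - \frac{1418143637}{5221442003} - \left(-2 - 16\right) = - \frac{1418143637}{5221442003} - -18 = - \frac{1418143637}{5221442003} + 18 = \frac{92567812417}{5221442003}$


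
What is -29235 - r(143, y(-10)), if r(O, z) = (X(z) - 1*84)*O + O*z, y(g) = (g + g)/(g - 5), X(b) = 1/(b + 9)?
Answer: -1620758/93 ≈ -17428.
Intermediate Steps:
X(b) = 1/(9 + b)
y(g) = 2*g/(-5 + g) (y(g) = (2*g)/(-5 + g) = 2*g/(-5 + g))
r(O, z) = O*z + O*(-84 + 1/(9 + z)) (r(O, z) = (1/(9 + z) - 1*84)*O + O*z = (1/(9 + z) - 84)*O + O*z = (-84 + 1/(9 + z))*O + O*z = O*(-84 + 1/(9 + z)) + O*z = O*z + O*(-84 + 1/(9 + z)))
-29235 - r(143, y(-10)) = -29235 - 143*(1 + (-84 + 2*(-10)/(-5 - 10))*(9 + 2*(-10)/(-5 - 10)))/(9 + 2*(-10)/(-5 - 10)) = -29235 - 143*(1 + (-84 + 2*(-10)/(-15))*(9 + 2*(-10)/(-15)))/(9 + 2*(-10)/(-15)) = -29235 - 143*(1 + (-84 + 2*(-10)*(-1/15))*(9 + 2*(-10)*(-1/15)))/(9 + 2*(-10)*(-1/15)) = -29235 - 143*(1 + (-84 + 4/3)*(9 + 4/3))/(9 + 4/3) = -29235 - 143*(1 - 248/3*31/3)/31/3 = -29235 - 143*3*(1 - 7688/9)/31 = -29235 - 143*3*(-7679)/(31*9) = -29235 - 1*(-1098097/93) = -29235 + 1098097/93 = -1620758/93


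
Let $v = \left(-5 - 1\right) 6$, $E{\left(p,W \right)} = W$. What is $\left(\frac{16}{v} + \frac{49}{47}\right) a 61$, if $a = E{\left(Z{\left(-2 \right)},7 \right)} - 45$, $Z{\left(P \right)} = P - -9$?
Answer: $- \frac{586454}{423} \approx -1386.4$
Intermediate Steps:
$Z{\left(P \right)} = 9 + P$ ($Z{\left(P \right)} = P + 9 = 9 + P$)
$v = -36$ ($v = \left(-6\right) 6 = -36$)
$a = -38$ ($a = 7 - 45 = -38$)
$\left(\frac{16}{v} + \frac{49}{47}\right) a 61 = \left(\frac{16}{-36} + \frac{49}{47}\right) \left(-38\right) 61 = \left(16 \left(- \frac{1}{36}\right) + 49 \cdot \frac{1}{47}\right) \left(-38\right) 61 = \left(- \frac{4}{9} + \frac{49}{47}\right) \left(-38\right) 61 = \frac{253}{423} \left(-38\right) 61 = \left(- \frac{9614}{423}\right) 61 = - \frac{586454}{423}$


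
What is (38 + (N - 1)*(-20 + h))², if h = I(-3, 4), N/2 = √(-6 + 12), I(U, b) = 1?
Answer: 11913 - 4332*√6 ≈ 1301.8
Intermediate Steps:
N = 2*√6 (N = 2*√(-6 + 12) = 2*√6 ≈ 4.8990)
h = 1
(38 + (N - 1)*(-20 + h))² = (38 + (2*√6 - 1)*(-20 + 1))² = (38 + (-1 + 2*√6)*(-19))² = (38 + (19 - 38*√6))² = (57 - 38*√6)²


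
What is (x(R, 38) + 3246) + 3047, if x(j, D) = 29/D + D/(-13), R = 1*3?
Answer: 3107675/494 ≈ 6290.8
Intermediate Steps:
R = 3
x(j, D) = 29/D - D/13 (x(j, D) = 29/D + D*(-1/13) = 29/D - D/13)
(x(R, 38) + 3246) + 3047 = ((29/38 - 1/13*38) + 3246) + 3047 = ((29*(1/38) - 38/13) + 3246) + 3047 = ((29/38 - 38/13) + 3246) + 3047 = (-1067/494 + 3246) + 3047 = 1602457/494 + 3047 = 3107675/494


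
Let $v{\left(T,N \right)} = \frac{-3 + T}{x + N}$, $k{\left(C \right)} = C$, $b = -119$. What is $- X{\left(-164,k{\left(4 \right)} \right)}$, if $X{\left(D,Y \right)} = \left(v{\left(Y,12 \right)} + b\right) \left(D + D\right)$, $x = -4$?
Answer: $-38991$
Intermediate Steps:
$v{\left(T,N \right)} = \frac{-3 + T}{-4 + N}$
$X{\left(D,Y \right)} = 2 D \left(- \frac{955}{8} + \frac{Y}{8}\right)$ ($X{\left(D,Y \right)} = \left(\frac{-3 + Y}{-4 + 12} - 119\right) \left(D + D\right) = \left(\frac{-3 + Y}{8} - 119\right) 2 D = \left(\left(- \frac{3}{8} + \frac{Y}{8}\right) - 119\right) 2 D = \left(- \frac{955}{8} + \frac{Y}{8}\right) 2 D = 2 D \left(- \frac{955}{8} + \frac{Y}{8}\right)$)
$- X{\left(-164,k{\left(4 \right)} \right)} = - \frac{\left(-164\right) \left(-955 + 4\right)}{4} = - \frac{\left(-164\right) \left(-951\right)}{4} = \left(-1\right) 38991 = -38991$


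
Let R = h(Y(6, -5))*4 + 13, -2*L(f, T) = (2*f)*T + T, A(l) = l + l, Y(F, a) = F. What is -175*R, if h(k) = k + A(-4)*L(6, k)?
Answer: -224875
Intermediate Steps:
A(l) = 2*l
L(f, T) = -T/2 - T*f (L(f, T) = -((2*f)*T + T)/2 = -(2*T*f + T)/2 = -(T + 2*T*f)/2 = -T/2 - T*f)
h(k) = 53*k (h(k) = k + (2*(-4))*(-k*(1/2 + 6)) = k - (-8)*k*13/2 = k - (-52)*k = k + 52*k = 53*k)
R = 1285 (R = (53*6)*4 + 13 = 318*4 + 13 = 1272 + 13 = 1285)
-175*R = -175*1285 = -224875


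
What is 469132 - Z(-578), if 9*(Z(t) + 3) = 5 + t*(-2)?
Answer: 469006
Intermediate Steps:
Z(t) = -22/9 - 2*t/9 (Z(t) = -3 + (5 + t*(-2))/9 = -3 + (5 - 2*t)/9 = -3 + (5/9 - 2*t/9) = -22/9 - 2*t/9)
469132 - Z(-578) = 469132 - (-22/9 - 2/9*(-578)) = 469132 - (-22/9 + 1156/9) = 469132 - 1*126 = 469132 - 126 = 469006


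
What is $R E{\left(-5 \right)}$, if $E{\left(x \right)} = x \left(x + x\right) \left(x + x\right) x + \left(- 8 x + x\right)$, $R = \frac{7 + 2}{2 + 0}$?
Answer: $\frac{22815}{2} \approx 11408.0$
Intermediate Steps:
$R = \frac{9}{2} \approx 4.5$
$E{\left(x \right)} = - 7 x + 4 x^{4}$ ($E{\left(x \right)} = x 2 x 2 x x - 7 x = x 4 x^{2} x - 7 x = 4 x^{3} x - 7 x = 4 x^{4} - 7 x = - 7 x + 4 x^{4}$)
$R E{\left(-5 \right)} = \frac{9 \left(- 5 \left(-7 + 4 \left(-5\right)^{3}\right)\right)}{2} = \frac{9 \left(- 5 \left(-7 + 4 \left(-125\right)\right)\right)}{2} = \frac{9 \left(- 5 \left(-7 - 500\right)\right)}{2} = \frac{9 \left(\left(-5\right) \left(-507\right)\right)}{2} = \frac{9}{2} \cdot 2535 = \frac{22815}{2}$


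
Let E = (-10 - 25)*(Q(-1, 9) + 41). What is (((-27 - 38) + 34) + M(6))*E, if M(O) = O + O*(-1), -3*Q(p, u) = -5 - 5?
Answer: 144305/3 ≈ 48102.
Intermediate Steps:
Q(p, u) = 10/3 (Q(p, u) = -(-5 - 5)/3 = -⅓*(-10) = 10/3)
M(O) = 0 (M(O) = O - O = 0)
E = -4655/3 (E = (-10 - 25)*(10/3 + 41) = -35*133/3 = -4655/3 ≈ -1551.7)
(((-27 - 38) + 34) + M(6))*E = (((-27 - 38) + 34) + 0)*(-4655/3) = ((-65 + 34) + 0)*(-4655/3) = (-31 + 0)*(-4655/3) = -31*(-4655/3) = 144305/3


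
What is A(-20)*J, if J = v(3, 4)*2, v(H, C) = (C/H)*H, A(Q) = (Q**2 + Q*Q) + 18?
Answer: 6544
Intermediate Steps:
A(Q) = 18 + 2*Q**2 (A(Q) = (Q**2 + Q**2) + 18 = 2*Q**2 + 18 = 18 + 2*Q**2)
v(H, C) = C
J = 8 (J = 4*2 = 8)
A(-20)*J = (18 + 2*(-20)**2)*8 = (18 + 2*400)*8 = (18 + 800)*8 = 818*8 = 6544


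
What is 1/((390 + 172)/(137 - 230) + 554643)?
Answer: 93/51581237 ≈ 1.8030e-6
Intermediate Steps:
1/((390 + 172)/(137 - 230) + 554643) = 1/(562/(-93) + 554643) = 1/(-1/93*562 + 554643) = 1/(-562/93 + 554643) = 1/(51581237/93) = 93/51581237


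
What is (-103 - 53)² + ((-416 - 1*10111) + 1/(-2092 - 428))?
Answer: 34798679/2520 ≈ 13809.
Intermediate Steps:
(-103 - 53)² + ((-416 - 1*10111) + 1/(-2092 - 428)) = (-156)² + ((-416 - 10111) + 1/(-2520)) = 24336 + (-10527 - 1/2520) = 24336 - 26528041/2520 = 34798679/2520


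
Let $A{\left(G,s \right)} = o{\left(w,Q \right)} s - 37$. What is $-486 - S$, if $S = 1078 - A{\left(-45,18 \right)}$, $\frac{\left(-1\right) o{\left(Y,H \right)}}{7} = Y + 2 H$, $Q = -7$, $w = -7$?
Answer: $1045$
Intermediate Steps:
$o{\left(Y,H \right)} = - 14 H - 7 Y$ ($o{\left(Y,H \right)} = - 7 \left(Y + 2 H\right) = - 14 H - 7 Y$)
$A{\left(G,s \right)} = -37 + 147 s$ ($A{\left(G,s \right)} = \left(\left(-14\right) \left(-7\right) - -49\right) s - 37 = \left(98 + 49\right) s - 37 = 147 s - 37 = -37 + 147 s$)
$S = -1531$ ($S = 1078 - \left(-37 + 147 \cdot 18\right) = 1078 - \left(-37 + 2646\right) = 1078 - 2609 = -1531$)
$-486 - S = -486 - -1531 = -486 + 1531 = 1045$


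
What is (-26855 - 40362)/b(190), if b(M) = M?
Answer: -67217/190 ≈ -353.77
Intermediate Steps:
(-26855 - 40362)/b(190) = (-26855 - 40362)/190 = -67217*1/190 = -67217/190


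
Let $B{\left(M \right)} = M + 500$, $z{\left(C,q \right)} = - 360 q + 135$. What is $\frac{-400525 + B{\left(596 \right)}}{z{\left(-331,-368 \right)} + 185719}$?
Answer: $- \frac{399429}{318334} \approx -1.2547$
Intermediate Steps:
$z{\left(C,q \right)} = 135 - 360 q$
$B{\left(M \right)} = 500 + M$
$\frac{-400525 + B{\left(596 \right)}}{z{\left(-331,-368 \right)} + 185719} = \frac{-400525 + \left(500 + 596\right)}{\left(135 - -132480\right) + 185719} = \frac{-400525 + 1096}{\left(135 + 132480\right) + 185719} = - \frac{399429}{132615 + 185719} = - \frac{399429}{318334}$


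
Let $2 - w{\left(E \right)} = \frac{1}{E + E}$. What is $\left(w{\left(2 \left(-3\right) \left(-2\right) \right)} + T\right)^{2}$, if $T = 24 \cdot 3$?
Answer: $\frac{3150625}{576} \approx 5469.8$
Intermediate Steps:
$T = 72$
$w{\left(E \right)} = 2 - \frac{1}{2 E}$ ($w{\left(E \right)} = 2 - \frac{1}{E + E} = 2 - \frac{1}{2 E}$)
$\left(w{\left(2 \left(-3\right) \left(-2\right) \right)} + T\right)^{2} = \left(\left(2 - \frac{1}{2 \cdot 2 \left(-3\right) \left(-2\right)}\right) + 72\right)^{2} = \left(\left(2 - \frac{1}{2 \left(\left(-6\right) \left(-2\right)\right)}\right) + 72\right)^{2} = \left(\left(2 - \frac{1}{2 \cdot 12}\right) + 72\right)^{2} = \left(\left(2 - \frac{1}{24}\right) + 72\right)^{2} = \left(\frac{47}{24} + 72\right)^{2} = \left(\frac{1775}{24}\right)^{2} = \frac{3150625}{576}$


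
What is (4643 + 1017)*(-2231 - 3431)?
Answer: -32046920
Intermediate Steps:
(4643 + 1017)*(-2231 - 3431) = 5660*(-5662) = -32046920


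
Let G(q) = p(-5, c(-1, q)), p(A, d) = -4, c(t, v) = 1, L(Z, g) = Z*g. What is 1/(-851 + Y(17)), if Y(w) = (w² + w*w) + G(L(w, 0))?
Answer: -1/277 ≈ -0.0036101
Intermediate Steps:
G(q) = -4
Y(w) = -4 + 2*w² (Y(w) = (w² + w*w) - 4 = (w² + w²) - 4 = 2*w² - 4 = -4 + 2*w²)
1/(-851 + Y(17)) = 1/(-851 + (-4 + 2*17²)) = 1/(-851 + (-4 + 2*289)) = 1/(-851 + (-4 + 578)) = 1/(-851 + 574) = 1/(-277) = -1/277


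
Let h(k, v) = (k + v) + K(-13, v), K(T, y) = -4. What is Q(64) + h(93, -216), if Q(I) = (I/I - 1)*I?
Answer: -127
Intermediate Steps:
h(k, v) = -4 + k + v (h(k, v) = (k + v) - 4 = -4 + k + v)
Q(I) = 0 (Q(I) = (1 - 1)*I = 0*I = 0)
Q(64) + h(93, -216) = 0 + (-4 + 93 - 216) = 0 - 127 = -127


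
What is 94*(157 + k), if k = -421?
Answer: -24816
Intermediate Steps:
94*(157 + k) = 94*(157 - 421) = 94*(-264) = -24816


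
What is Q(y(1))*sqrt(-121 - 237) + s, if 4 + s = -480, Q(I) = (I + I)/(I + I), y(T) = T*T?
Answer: -484 + I*sqrt(358) ≈ -484.0 + 18.921*I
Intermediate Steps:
y(T) = T**2
Q(I) = 1 (Q(I) = (2*I)/((2*I)) = (2*I)*(1/(2*I)) = 1)
s = -484 (s = -4 - 480 = -484)
Q(y(1))*sqrt(-121 - 237) + s = 1*sqrt(-121 - 237) - 484 = 1*sqrt(-358) - 484 = 1*(I*sqrt(358)) - 484 = I*sqrt(358) - 484 = -484 + I*sqrt(358)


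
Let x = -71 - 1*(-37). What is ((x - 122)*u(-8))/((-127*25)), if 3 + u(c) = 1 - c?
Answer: 936/3175 ≈ 0.29480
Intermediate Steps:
x = -34 (x = -71 + 37 = -34)
u(c) = -2 - c (u(c) = -3 + (1 - c) = -2 - c)
((x - 122)*u(-8))/((-127*25)) = ((-34 - 122)*(-2 - 1*(-8)))/((-127*25)) = -156*(-2 + 8)/(-3175) = -156*6*(-1/3175) = -936*(-1/3175) = 936/3175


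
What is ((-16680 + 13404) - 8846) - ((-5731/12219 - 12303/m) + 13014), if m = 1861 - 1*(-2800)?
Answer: -1431387507676/56952759 ≈ -25133.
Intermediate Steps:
m = 4661 (m = 1861 + 2800 = 4661)
((-16680 + 13404) - 8846) - ((-5731/12219 - 12303/m) + 13014) = ((-16680 + 13404) - 8846) - ((-5731/12219 - 12303/4661) + 13014) = (-3276 - 8846) - ((-5731*1/12219 - 12303*1/4661) + 13014) = -12122 - ((-5731/12219 - 12303/4661) + 13014) = -12122 - (-177042548/56952759 + 13014) = -12122 - 1*741006163078/56952759 = -12122 - 741006163078/56952759 = -1431387507676/56952759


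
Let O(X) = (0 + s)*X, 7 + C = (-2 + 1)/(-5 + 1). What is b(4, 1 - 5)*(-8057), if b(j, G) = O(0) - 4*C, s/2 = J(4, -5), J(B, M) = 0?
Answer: -217539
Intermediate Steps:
s = 0 (s = 2*0 = 0)
C = -27/4 (C = -7 + (-2 + 1)/(-5 + 1) = -7 - 1/(-4) = -7 - 1*(-¼) = -7 + ¼ = -27/4 ≈ -6.7500)
O(X) = 0 (O(X) = (0 + 0)*X = 0*X = 0)
b(j, G) = 27 (b(j, G) = 0 - 4*(-27/4) = 0 + 27 = 27)
b(4, 1 - 5)*(-8057) = 27*(-8057) = -217539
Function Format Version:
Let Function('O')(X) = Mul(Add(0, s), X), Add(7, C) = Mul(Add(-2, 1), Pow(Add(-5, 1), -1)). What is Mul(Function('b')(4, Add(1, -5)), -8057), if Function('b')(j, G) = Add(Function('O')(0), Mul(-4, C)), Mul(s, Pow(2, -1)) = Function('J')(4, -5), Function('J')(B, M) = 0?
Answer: -217539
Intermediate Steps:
s = 0 (s = Mul(2, 0) = 0)
C = Rational(-27, 4) (C = Add(-7, Mul(Add(-2, 1), Pow(Add(-5, 1), -1))) = Add(-7, Mul(-1, Pow(-4, -1))) = Add(-7, Mul(-1, Rational(-1, 4))) = Add(-7, Rational(1, 4)) = Rational(-27, 4) ≈ -6.7500)
Function('O')(X) = 0 (Function('O')(X) = Mul(Add(0, 0), X) = Mul(0, X) = 0)
Function('b')(j, G) = 27 (Function('b')(j, G) = Add(0, Mul(-4, Rational(-27, 4))) = Add(0, 27) = 27)
Mul(Function('b')(4, Add(1, -5)), -8057) = Mul(27, -8057) = -217539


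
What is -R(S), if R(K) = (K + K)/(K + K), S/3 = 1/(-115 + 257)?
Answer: -1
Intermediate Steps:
S = 3/142 (S = 3/(-115 + 257) = 3/142 ≈ 0.021127)
R(K) = 1 (R(K) = (2*K)/((2*K)) = (2*K)*(1/(2*K)) = 1)
-R(S) = -1*1 = -1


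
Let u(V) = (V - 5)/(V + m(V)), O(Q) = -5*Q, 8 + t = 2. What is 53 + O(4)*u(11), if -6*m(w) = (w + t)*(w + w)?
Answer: 763/11 ≈ 69.364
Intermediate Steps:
t = -6 (t = -8 + 2 = -6)
m(w) = -w*(-6 + w)/3 (m(w) = -(w - 6)*(w + w)/6 = -(-6 + w)*2*w/6 = -w*(-6 + w)/3)
u(V) = (-5 + V)/(V + V*(6 - V)/3) (u(V) = (V - 5)/(V + V*(6 - V)/3) = (-5 + V)/(V + V*(6 - V)/3))
53 + O(4)*u(11) = 53 + (-5*4)*(3*(5 - 1*11)/(11*(-9 + 11))) = 53 - 60*(5 - 11)/(11*2) = 53 - 60*(-6)/(11*2) = 53 - 20*(-9/11) = 53 + 180/11 = 763/11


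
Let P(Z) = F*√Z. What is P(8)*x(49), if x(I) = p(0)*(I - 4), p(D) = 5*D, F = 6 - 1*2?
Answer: 0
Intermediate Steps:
F = 4 (F = 6 - 2 = 4)
P(Z) = 4*√Z
x(I) = 0 (x(I) = (5*0)*(I - 4) = 0*(-4 + I) = 0)
P(8)*x(49) = (4*√8)*0 = (4*(2*√2))*0 = (8*√2)*0 = 0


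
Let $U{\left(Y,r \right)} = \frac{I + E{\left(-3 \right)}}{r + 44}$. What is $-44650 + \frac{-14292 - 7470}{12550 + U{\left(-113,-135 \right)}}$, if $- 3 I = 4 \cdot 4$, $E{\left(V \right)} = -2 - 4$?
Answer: $- \frac{76492528313}{1713092} \approx -44652.0$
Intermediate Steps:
$E{\left(V \right)} = -6$ ($E{\left(V \right)} = -2 - 4 = -6$)
$I = - \frac{16}{3}$ ($I = - \frac{4 \cdot 4}{3} = \left(- \frac{1}{3}\right) 16 = - \frac{16}{3} \approx -5.3333$)
$U{\left(Y,r \right)} = - \frac{34}{3 \left(44 + r\right)}$ ($U{\left(Y,r \right)} = \frac{- \frac{16}{3} - 6}{r + 44} = - \frac{34}{3 \left(44 + r\right)}$)
$-44650 + \frac{-14292 - 7470}{12550 + U{\left(-113,-135 \right)}} = -44650 + \frac{-14292 - 7470}{12550 - \frac{34}{132 + 3 \left(-135\right)}} = -44650 - \frac{21762}{12550 - \frac{34}{132 - 405}} = -44650 - \frac{21762}{12550 - \frac{34}{-273}} = -44650 - \frac{21762}{12550 - - \frac{34}{273}} = -44650 - \frac{21762}{12550 + \frac{34}{273}} = -44650 - \frac{21762}{\frac{3426184}{273}} = -44650 - \frac{2970513}{1713092} = - \frac{76492528313}{1713092}$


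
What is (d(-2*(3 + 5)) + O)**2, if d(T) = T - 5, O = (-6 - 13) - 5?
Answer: 2025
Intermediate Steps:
O = -24 (O = -19 - 5 = -24)
d(T) = -5 + T
(d(-2*(3 + 5)) + O)**2 = ((-5 - 2*(3 + 5)) - 24)**2 = ((-5 - 2*8) - 24)**2 = ((-5 - 16) - 24)**2 = (-21 - 24)**2 = (-45)**2 = 2025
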